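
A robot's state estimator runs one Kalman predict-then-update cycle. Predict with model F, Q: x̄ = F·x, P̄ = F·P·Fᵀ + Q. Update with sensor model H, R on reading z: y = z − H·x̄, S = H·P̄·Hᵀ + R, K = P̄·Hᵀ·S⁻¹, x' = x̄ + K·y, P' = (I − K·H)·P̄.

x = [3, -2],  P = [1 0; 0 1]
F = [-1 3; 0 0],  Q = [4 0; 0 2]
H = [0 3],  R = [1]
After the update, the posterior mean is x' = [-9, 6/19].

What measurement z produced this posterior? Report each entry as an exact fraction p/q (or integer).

x̄ = F·x = [-9, 0]
P̄ = F·P·Fᵀ + Q = [14 0; 0 2]
S = H·P̄·Hᵀ + R = [19]
K = P̄·Hᵀ·S⁻¹ = [0; 6/19]
x' − x̄ = [0, 6/19] = K·y
y = (KᵀK)⁻¹·Kᵀ·(x' − x̄) = [1]
z = y + H·x̄ = [1] + [0] = [1]

z = [1]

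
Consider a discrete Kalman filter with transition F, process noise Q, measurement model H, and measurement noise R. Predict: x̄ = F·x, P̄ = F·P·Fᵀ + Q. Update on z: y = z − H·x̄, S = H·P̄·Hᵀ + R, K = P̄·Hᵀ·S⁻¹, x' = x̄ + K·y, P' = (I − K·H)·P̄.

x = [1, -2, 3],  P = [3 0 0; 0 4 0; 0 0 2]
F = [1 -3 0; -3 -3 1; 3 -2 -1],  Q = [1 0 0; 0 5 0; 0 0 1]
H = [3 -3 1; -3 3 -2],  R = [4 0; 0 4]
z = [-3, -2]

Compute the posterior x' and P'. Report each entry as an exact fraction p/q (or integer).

x' = [3629/426, 94453/8946, 16985/4473]
P' = [2583/142 9217/426 1448/213; 9217/426 236153/8946 40444/4473; 1448/213 40444/4473 20560/4473]

x̄ = F·x = [7, 6, 4]
P̄ = F·P·Fᵀ + Q = [40 27 33; 27 70 -5; 33 -5 46]
y = z − H·x̄ = [-10, 9]
S = H·P̄·Hᵀ + R = [782 -938; -938 1148]
K = P̄·Hᵀ·S⁻¹ = [-377/426 -347/426; -1675/1278 -8497/8946; -341/639 -2753/4473]
x' = x̄ + K·y = [3629/426, 94453/8946, 16985/4473]
P' = (I − K·H)·P̄ = [2583/142 9217/426 1448/213; 9217/426 236153/8946 40444/4473; 1448/213 40444/4473 20560/4473]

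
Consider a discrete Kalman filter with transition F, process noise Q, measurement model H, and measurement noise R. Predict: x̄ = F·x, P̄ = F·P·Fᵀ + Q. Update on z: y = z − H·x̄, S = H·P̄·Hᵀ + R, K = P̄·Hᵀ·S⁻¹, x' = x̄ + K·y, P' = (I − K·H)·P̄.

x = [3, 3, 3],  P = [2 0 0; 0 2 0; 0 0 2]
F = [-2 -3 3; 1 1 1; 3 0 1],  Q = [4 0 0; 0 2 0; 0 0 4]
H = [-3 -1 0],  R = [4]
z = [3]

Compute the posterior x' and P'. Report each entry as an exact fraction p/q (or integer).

x' = [-4, 313/35, 83/7]
P' = [4/3 -8/3 -8/3; -8/3 836/105 166/21; -8/3 166/21 499/21]

x̄ = F·x = [-6, 9, 12]
P̄ = F·P·Fᵀ + Q = [48 -4 -6; -4 8 8; -6 8 24]
y = z − H·x̄ = [-6]
S = H·P̄·Hᵀ + R = [420]
K = P̄·Hᵀ·S⁻¹ = [-1/3; 1/105; 1/42]
x' = x̄ + K·y = [-4, 313/35, 83/7]
P' = (I − K·H)·P̄ = [4/3 -8/3 -8/3; -8/3 836/105 166/21; -8/3 166/21 499/21]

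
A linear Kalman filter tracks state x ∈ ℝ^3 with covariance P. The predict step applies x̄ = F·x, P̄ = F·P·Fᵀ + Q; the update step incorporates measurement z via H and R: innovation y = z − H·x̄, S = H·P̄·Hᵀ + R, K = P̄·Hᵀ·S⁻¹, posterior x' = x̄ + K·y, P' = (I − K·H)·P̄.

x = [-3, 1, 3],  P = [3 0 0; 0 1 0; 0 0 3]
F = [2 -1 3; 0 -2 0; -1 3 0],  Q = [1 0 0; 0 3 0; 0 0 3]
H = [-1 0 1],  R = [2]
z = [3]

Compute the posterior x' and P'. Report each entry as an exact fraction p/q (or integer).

x' = [101/38, -36/19, 108/19]
P' = [154/19 -62/19 129/19; -62/19 117/19 -66/19; 129/19 -66/19 141/19]

x̄ = F·x = [2, -2, 6]
P̄ = F·P·Fᵀ + Q = [41 2 -9; 2 7 -6; -9 -6 15]
y = z − H·x̄ = [-1]
S = H·P̄·Hᵀ + R = [76]
K = P̄·Hᵀ·S⁻¹ = [-25/38; -2/19; 6/19]
x' = x̄ + K·y = [101/38, -36/19, 108/19]
P' = (I − K·H)·P̄ = [154/19 -62/19 129/19; -62/19 117/19 -66/19; 129/19 -66/19 141/19]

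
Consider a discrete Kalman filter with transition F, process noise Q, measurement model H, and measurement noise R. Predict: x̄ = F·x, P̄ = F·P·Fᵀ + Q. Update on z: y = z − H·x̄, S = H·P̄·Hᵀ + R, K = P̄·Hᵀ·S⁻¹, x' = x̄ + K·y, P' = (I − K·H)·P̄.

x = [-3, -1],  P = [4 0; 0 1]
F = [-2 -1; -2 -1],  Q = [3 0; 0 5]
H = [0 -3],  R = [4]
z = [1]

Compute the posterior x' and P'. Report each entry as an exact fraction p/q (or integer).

x' = [146/101, -19/101]
P' = [1439/202 34/101; 34/101 44/101]

x̄ = F·x = [7, 7]
P̄ = F·P·Fᵀ + Q = [20 17; 17 22]
y = z − H·x̄ = [22]
S = H·P̄·Hᵀ + R = [202]
K = P̄·Hᵀ·S⁻¹ = [-51/202; -33/101]
x' = x̄ + K·y = [146/101, -19/101]
P' = (I − K·H)·P̄ = [1439/202 34/101; 34/101 44/101]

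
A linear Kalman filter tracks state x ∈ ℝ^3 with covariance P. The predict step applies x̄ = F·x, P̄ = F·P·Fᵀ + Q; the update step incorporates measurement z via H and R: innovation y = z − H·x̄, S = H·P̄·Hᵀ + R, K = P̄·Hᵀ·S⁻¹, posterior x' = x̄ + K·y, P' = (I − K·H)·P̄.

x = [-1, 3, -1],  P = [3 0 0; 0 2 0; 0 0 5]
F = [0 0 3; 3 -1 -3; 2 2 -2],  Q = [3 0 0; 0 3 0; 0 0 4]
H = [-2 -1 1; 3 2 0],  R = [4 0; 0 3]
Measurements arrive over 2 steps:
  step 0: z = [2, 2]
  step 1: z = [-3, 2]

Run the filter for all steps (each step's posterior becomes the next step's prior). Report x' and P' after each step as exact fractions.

step 0: x' = [23856/8833, -27848/8833, 38422/8833], P' = [151773/17666 -114822/8833 17997/8833; -114822/8833 180156/8833 -21444/8833; 17997/8833 -21444/8833 38394/8833]
step 1: x' = [142472654/33092823, -555359995/99278469, -69480638/99278469], P' = [234613821/22061882 -182795009/11030941 19546460/11030941; -182795009/11030941 877059922/33092823 -78232504/33092823; 19546460/11030941 -78232504/33092823 105341032/33092823]

step 0: x̄ = F·x = [-3, -3, 6]
step 0: P̄ = F·P·Fᵀ + Q = [48 -45 -30; -45 77 44; -30 44 44]
step 0: y = z − H·x̄ = [-13, 17]
step 0: S = H·P̄·Hᵀ + R = [169 -129; -129 203]
step 0: K = P̄·Hᵀ·S⁻¹ = [-9477/17666 -1323/17666; 7011/8833 5282/8833; 5961/8833 3701/8833]
step 0: x' = x̄ + K·y = [23856/8833, -27848/8833, 38422/8833]
step 0: P' = (I − K·H)·P̄ = [151773/17666 -114822/8833 17997/8833; -114822/8833 180156/8833 -21444/8833; 17997/8833 -21444/8833 38394/8833]
step 1: x̄ = F·x = [115266/8833, -15850/8833, -84828/8833]
step 1: P̄ = F·P·Fᵀ + Q = [372045/8833 -119241/8833 -251046/8833; -119241/8833 2943003/17666 -264105/8833; -251046/8833 -264105/8833 322078/8833]
step 1: y = z − H·x̄ = [273011/8833, -296432/8833]
step 1: S = H·P̄·Hᵀ + R = [8745043/17666 -5621934/8833; -5621934/8833 7830018/8833]
step 1: K = P̄·Hᵀ·S⁻¹ = [-8068088/11030941 -27338573/66185646; 35369407/33092823 108964763/99278469; 16573694/33092823 19453132/99278469]
step 1: x' = x̄ + K·y = [142472654/33092823, -555359995/99278469, -69480638/99278469]
step 1: P' = (I − K·H)·P̄ = [234613821/22061882 -182795009/11030941 19546460/11030941; -182795009/11030941 877059922/33092823 -78232504/33092823; 19546460/11030941 -78232504/33092823 105341032/33092823]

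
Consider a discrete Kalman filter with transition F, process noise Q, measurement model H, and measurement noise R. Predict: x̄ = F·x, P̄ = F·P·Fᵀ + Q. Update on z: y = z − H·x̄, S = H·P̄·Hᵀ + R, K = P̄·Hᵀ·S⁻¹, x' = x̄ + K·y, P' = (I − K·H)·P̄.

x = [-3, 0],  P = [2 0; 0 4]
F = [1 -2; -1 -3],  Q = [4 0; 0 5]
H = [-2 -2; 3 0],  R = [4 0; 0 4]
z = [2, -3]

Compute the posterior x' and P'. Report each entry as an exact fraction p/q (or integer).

x' = [-133/109, 1025/2398]
P' = [44/109 -40/109; -40/109 3089/2398]

x̄ = F·x = [-3, 3]
P̄ = F·P·Fᵀ + Q = [22 22; 22 43]
y = z − H·x̄ = [2, 6]
S = H·P̄·Hᵀ + R = [440 -264; -264 202]
K = P̄·Hᵀ·S⁻¹ = [-2/109 33/109; -2209/4796 -30/109]
x' = x̄ + K·y = [-133/109, 1025/2398]
P' = (I − K·H)·P̄ = [44/109 -40/109; -40/109 3089/2398]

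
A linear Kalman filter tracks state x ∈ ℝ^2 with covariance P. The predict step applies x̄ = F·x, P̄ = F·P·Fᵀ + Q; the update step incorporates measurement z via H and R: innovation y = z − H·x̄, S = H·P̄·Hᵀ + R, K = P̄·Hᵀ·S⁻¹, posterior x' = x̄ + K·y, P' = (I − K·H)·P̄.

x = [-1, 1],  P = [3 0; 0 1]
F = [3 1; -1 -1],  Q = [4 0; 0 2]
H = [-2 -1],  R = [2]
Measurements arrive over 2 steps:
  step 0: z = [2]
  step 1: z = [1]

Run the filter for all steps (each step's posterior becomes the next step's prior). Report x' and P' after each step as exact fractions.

step 0: x' = [-7/8, -7/24], P' = [13/8 -17/8; -17/8 95/24]
step 1: x' = [-333/260, 181/130], P' = [157/130 -99/65; -99/65 206/65]

step 0: x̄ = F·x = [-2, 0]
step 0: P̄ = F·P·Fᵀ + Q = [32 -10; -10 6]
step 0: y = z − H·x̄ = [-2]
step 0: S = H·P̄·Hᵀ + R = [96]
step 0: K = P̄·Hᵀ·S⁻¹ = [-9/16; 7/48]
step 0: x' = x̄ + K·y = [-7/8, -7/24]
step 0: P' = (I − K·H)·P̄ = [13/8 -17/8; -17/8 95/24]
step 1: x̄ = F·x = [-35/12, 7/6]
step 1: P̄ = F·P·Fᵀ + Q = [59/6 -1/3; -1/3 10/3]
step 1: y = z − H·x̄ = [-11/3]
step 1: S = H·P̄·Hᵀ + R = [130/3]
step 1: K = P̄·Hᵀ·S⁻¹ = [-29/65; -4/65]
step 1: x' = x̄ + K·y = [-333/260, 181/130]
step 1: P' = (I − K·H)·P̄ = [157/130 -99/65; -99/65 206/65]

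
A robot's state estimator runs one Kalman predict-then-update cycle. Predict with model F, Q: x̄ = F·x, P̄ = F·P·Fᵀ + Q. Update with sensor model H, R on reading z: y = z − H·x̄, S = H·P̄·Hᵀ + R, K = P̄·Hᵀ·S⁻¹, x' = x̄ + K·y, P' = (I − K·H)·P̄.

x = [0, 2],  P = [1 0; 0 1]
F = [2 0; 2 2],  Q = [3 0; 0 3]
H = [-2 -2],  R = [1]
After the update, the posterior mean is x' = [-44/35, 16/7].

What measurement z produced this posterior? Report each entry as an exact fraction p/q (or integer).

z = [-2]

x̄ = F·x = [0, 4]
P̄ = F·P·Fᵀ + Q = [7 4; 4 11]
S = H·P̄·Hᵀ + R = [105]
K = P̄·Hᵀ·S⁻¹ = [-22/105; -2/7]
x' − x̄ = [-44/35, -12/7] = K·y
y = (KᵀK)⁻¹·Kᵀ·(x' − x̄) = [6]
z = y + H·x̄ = [6] + [-8] = [-2]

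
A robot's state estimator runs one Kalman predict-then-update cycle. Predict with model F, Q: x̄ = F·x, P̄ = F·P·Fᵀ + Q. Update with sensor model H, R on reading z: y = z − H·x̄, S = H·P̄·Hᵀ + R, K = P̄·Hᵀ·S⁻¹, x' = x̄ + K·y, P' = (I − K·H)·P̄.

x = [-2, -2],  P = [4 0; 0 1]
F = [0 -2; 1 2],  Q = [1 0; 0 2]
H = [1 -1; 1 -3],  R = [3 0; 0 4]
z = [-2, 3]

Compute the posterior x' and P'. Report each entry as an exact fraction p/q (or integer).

x̄ = F·x = [4, -6]
P̄ = F·P·Fᵀ + Q = [5 -4; -4 10]
y = z − H·x̄ = [-12, -19]
S = H·P̄·Hᵀ + R = [26 51; 51 123]
K = P̄·Hᵀ·S⁻¹ = [80/199 -17/597; 4/199 -170/597]
x' = x̄ + K·y = [-169/597, -496/597]
P' = (I − K·H)·P̄ = [1114/597 394/597; 394/597 358/597]

x' = [-169/597, -496/597]
P' = [1114/597 394/597; 394/597 358/597]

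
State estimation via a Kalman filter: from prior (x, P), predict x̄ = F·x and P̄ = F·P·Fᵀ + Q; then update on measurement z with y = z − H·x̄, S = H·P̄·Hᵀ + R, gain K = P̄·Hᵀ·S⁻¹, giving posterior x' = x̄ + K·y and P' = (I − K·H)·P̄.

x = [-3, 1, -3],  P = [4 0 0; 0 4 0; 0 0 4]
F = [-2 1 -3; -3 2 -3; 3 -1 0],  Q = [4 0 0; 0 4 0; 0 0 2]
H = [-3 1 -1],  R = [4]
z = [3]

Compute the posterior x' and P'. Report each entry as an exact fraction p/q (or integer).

x̄ = F·x = [16, 20, -10]
P̄ = F·P·Fᵀ + Q = [60 68 -28; 68 92 -44; -28 -44 42]
y = z − H·x̄ = [21]
S = H·P̄·Hᵀ + R = [190]
K = P̄·Hᵀ·S⁻¹ = [-42/95; -34/95; -1/95]
x' = x̄ + K·y = [638/95, 1186/95, -971/95]
P' = (I − K·H)·P̄ = [2172/95 3604/95 -2744/95; 3604/95 6428/95 -4248/95; -2744/95 -4248/95 3988/95]

x' = [638/95, 1186/95, -971/95]
P' = [2172/95 3604/95 -2744/95; 3604/95 6428/95 -4248/95; -2744/95 -4248/95 3988/95]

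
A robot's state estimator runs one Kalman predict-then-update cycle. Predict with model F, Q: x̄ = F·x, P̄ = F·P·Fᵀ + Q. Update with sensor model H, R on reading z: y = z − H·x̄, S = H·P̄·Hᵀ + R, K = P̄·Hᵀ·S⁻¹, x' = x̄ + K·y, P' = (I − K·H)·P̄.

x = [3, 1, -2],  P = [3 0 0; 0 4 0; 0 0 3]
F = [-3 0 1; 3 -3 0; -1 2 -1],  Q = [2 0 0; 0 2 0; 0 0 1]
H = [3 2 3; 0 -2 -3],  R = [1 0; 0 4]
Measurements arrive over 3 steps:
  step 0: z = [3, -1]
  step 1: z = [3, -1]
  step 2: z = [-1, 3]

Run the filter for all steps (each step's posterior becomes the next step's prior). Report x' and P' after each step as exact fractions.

step 0: x̄ = F·x = [-11, 6, 1]
step 0: P̄ = F·P·Fᵀ + Q = [32 -27 6; -27 65 -33; 6 -33 23]
step 0: y = z − H·x̄ = [21, 14]
step 0: S = H·P̄·Hᵀ + R = [144 37; 37 75]
step 0: K = P̄·Hᵀ·S⁻¹ = [3168/9431 2964/9431; -2603/9431 -2614/9431; 1686/9431 -1209/9431]
step 0: x' = x̄ + K·y = [4283/9431, -34673/9431, 27911/9431]
step 0: P' = (I − K·H)·P̄ = [5008/9431 -4353/9431 -1050/9431; -4353/9431 401831/9431 -264402/9431; -1050/9431 -264402/9431 177880/9431]
step 1: x̄ = F·x = [15062/9431, 116868/9431, -101540/9431]
step 1: P̄ = F·P·Fᵀ + Q = [248114/9431 705807/9431 -667642/9431; 705807/9431 3758767/9431 -3255243/9431; -667642/9431 -3255243/9431 2872563/9431]
step 1: y = z − H·x̄ = [53991/9431, -80315/9431]
step 1: S = H·P̄·Hᵀ + R = [519804/9431 -51283/9431; -51283/9431 1862943/9431]
step 1: K = P̄·Hᵀ·S⁻¹ = [33444006/102400093 33423198/102400093; -13607287/102400093 123201598/102400093; 9139902/102400093 -115574691/102400093]
step 1: x' = x̄ + K·y = [70368082/102400093, 141839327/102400093, -65936983/102400093]
step 1: P' = (I − K·H)·P̄ = [55712266/102400093 159733035/102400093 -151052954/102400093; 159733035/102400093 11254097593/102400093 -7667000526/102400093; -151052954/102400093 -7667000526/102400093 5265433272/102400093]
step 2: x̄ = F·x = [-277041229/102400093, -214413735/102400093, 279247555/102400093]
step 2: P̄ = F·P·Fᵀ + Q = [6877961576/102400093 23484029637/102400093 -21692801644/102400093; 23484029637/102400093 99117894287/102400093 -88801967757/102400093; -21692801644/102400093 -88801967757/102400093 80166900059/102400093]
step 2: y = z − H·x̄ = [319808399/102400093, 716115474/102400093]
step 2: S = H·P̄·Hᵀ + R = [5692044924/102400093 1980972379/102400093; 1980972379/102400093 52759664967/102400093]
step 2: K = P̄·Hᵀ·S⁻¹ = [949852470756/2894393187719 56345215302/170258422807; -143036191325/2894393187719 220304732962/170258422807; 92716164378/2894393187719 -203176194681/170258422807]
step 2: x' = x̄ + K·y = [1834462412113/2894393187719, 19683965045792/2894393187719, -15972210682867/2894393187719]
step 2: P' = (I − K·H)·P̄ = [1593775703764/2894393187719 4945895216697/2894393187719 -4574421691310/2894393187719; 4945895216697/2894393187719 311554222536905/2894393187719 -212696388971742/2894393187719; -4574421691310/2894393187719 -212696388971742/2894393187719 146402919727264/2894393187719]

step 0: x' = [4283/9431, -34673/9431, 27911/9431], P' = [5008/9431 -4353/9431 -1050/9431; -4353/9431 401831/9431 -264402/9431; -1050/9431 -264402/9431 177880/9431]
step 1: x' = [70368082/102400093, 141839327/102400093, -65936983/102400093], P' = [55712266/102400093 159733035/102400093 -151052954/102400093; 159733035/102400093 11254097593/102400093 -7667000526/102400093; -151052954/102400093 -7667000526/102400093 5265433272/102400093]
step 2: x' = [1834462412113/2894393187719, 19683965045792/2894393187719, -15972210682867/2894393187719], P' = [1593775703764/2894393187719 4945895216697/2894393187719 -4574421691310/2894393187719; 4945895216697/2894393187719 311554222536905/2894393187719 -212696388971742/2894393187719; -4574421691310/2894393187719 -212696388971742/2894393187719 146402919727264/2894393187719]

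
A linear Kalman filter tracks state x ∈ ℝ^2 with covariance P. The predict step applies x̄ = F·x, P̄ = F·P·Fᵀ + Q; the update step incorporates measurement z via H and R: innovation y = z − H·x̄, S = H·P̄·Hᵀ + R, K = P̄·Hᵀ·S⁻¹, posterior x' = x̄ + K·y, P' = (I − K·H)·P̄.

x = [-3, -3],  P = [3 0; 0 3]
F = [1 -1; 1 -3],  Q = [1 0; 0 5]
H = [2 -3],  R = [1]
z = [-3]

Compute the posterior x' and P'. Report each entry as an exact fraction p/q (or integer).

x' = [-33/20, -3/40]
P' = [229/50 309/100; 309/100 439/200]

x̄ = F·x = [0, 6]
P̄ = F·P·Fᵀ + Q = [7 12; 12 35]
y = z − H·x̄ = [15]
S = H·P̄·Hᵀ + R = [200]
K = P̄·Hᵀ·S⁻¹ = [-11/100; -81/200]
x' = x̄ + K·y = [-33/20, -3/40]
P' = (I − K·H)·P̄ = [229/50 309/100; 309/100 439/200]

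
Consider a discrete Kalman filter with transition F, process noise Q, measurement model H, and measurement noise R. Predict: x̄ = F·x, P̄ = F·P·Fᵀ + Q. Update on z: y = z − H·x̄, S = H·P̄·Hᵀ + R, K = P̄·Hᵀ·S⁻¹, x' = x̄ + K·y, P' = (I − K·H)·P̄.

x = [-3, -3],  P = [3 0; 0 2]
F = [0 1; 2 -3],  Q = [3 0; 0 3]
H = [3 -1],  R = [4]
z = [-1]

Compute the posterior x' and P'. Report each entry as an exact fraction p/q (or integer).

x' = [-123/118, -207/118]
P' = [149/118 363/118; 363/118 1293/118]

x̄ = F·x = [-3, 3]
P̄ = F·P·Fᵀ + Q = [5 -6; -6 33]
y = z − H·x̄ = [11]
S = H·P̄·Hᵀ + R = [118]
K = P̄·Hᵀ·S⁻¹ = [21/118; -51/118]
x' = x̄ + K·y = [-123/118, -207/118]
P' = (I − K·H)·P̄ = [149/118 363/118; 363/118 1293/118]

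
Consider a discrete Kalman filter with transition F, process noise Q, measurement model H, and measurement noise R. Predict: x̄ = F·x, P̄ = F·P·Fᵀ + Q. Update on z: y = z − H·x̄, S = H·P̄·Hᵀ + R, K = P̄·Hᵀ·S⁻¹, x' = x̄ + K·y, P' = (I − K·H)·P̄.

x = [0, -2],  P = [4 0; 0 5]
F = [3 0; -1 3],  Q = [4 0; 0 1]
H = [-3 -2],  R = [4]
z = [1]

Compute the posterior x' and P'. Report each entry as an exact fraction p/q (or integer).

x' = [88/35, -454/105]
P' = [632/35 -932/35; -932/35 4226/105]

x̄ = F·x = [0, -6]
P̄ = F·P·Fᵀ + Q = [40 -12; -12 50]
y = z − H·x̄ = [-11]
S = H·P̄·Hᵀ + R = [420]
K = P̄·Hᵀ·S⁻¹ = [-8/35; -16/105]
x' = x̄ + K·y = [88/35, -454/105]
P' = (I − K·H)·P̄ = [632/35 -932/35; -932/35 4226/105]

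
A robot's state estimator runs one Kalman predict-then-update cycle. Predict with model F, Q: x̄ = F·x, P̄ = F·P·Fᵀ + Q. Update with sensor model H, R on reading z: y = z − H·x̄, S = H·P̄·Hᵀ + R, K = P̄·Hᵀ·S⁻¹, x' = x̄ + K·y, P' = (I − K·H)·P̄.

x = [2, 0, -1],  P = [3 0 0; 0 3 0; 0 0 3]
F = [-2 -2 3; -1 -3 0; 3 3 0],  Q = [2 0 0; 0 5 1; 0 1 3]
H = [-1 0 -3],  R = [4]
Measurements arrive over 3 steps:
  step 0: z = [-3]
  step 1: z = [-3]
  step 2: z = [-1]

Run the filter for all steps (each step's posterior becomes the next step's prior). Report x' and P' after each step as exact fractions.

step 0: x' = [-1019/177, -10/59, 174/59], P' = [15737/354 1347/118 -1773/118; 1347/118 1943/118 -485/118; -1773/118 -485/118 651/118]
step 1: x' = [7026908/1197503, -3744557/1197503, -1161621/1197503], P' = [36309809/1197503 -11922815/1197503 -12767799/1197503; -11922815/1197503 37335947/1197503 3553469/1197503; -12767799/1197503 3553469/1197503 5009037/1197503]
step 2: x' = [-5903400455/2137803246, 6039770477/712601082, 300532595/237533694], P' = [119312950471/2137803246 -28795076911/712601082 -4535730073/237533694; -28795076911/712601082 16103424811/237533694 1032189513/79177898; -4535730073/237533694 1032189513/79177898 552051549/79177898]

step 0: x̄ = F·x = [-7, -2, 6]
step 0: P̄ = F·P·Fᵀ + Q = [53 24 -36; 24 35 -35; -36 -35 57]
step 0: y = z − H·x̄ = [8]
step 0: S = H·P̄·Hᵀ + R = [354]
step 0: K = P̄·Hᵀ·S⁻¹ = [55/354; 27/118; -45/118]
step 0: x' = x̄ + K·y = [-1019/177, -10/59, 174/59]
step 0: P' = (I − K·H)·P̄ = [15737/354 1347/118 -1773/118; 1347/118 1943/118 -485/118; -1773/118 -485/118 651/118]
step 1: x̄ = F·x = [3664/177, 1109/177, -1049/59]
step 1: P̄ = F·P·Fᵀ + Q = [218165/354 63914/177 -39809/59; 63914/177 47107/177 -24635/59; -39809/59 -24635/59 44649/59]
step 1: y = z − H·x̄ = [-6308/177]
step 1: S = H·P̄·Hᵀ + R = [1197503/354]
step 1: K = P̄·Hᵀ·S⁻¹ = [498397/1197503; 315602/1197503; -564828/1197503]
step 1: x' = x̄ + K·y = [7026908/1197503, -3744557/1197503, -1161621/1197503]
step 1: P' = (I − K·H)·P̄ = [36309809/1197503 -11922815/1197503 -12767799/1197503; -11922815/1197503 37335947/1197503 3553469/1197503; -12767799/1197503 3553469/1197503 5009037/1197503]
step 2: x̄ = F·x = [-10049565/1197503, 4206763/1197503, 9847053/1197503]
step 2: P̄ = F·P·Fᵀ + Q = [357248803/1197503 207574956/1197503 -381729726/1197503; 207574956/1197503 306783957/1197503 -300681667/1197503; -381729726/1197503 -300681667/1197503 451793643/1197503]
step 2: y = z − H·x̄ = [18294091/1197503]
step 2: S = H·P̄·Hᵀ + R = [2137803246/1197503]
step 2: K = P̄·Hᵀ·S⁻¹ = [787940375/2137803246; 231490015/712601082; -108183467/237533694]
step 2: x' = x̄ + K·y = [-5903400455/2137803246, 6039770477/712601082, 300532595/237533694]
step 2: P' = (I − K·H)·P̄ = [119312950471/2137803246 -28795076911/712601082 -4535730073/237533694; -28795076911/712601082 16103424811/237533694 1032189513/79177898; -4535730073/237533694 1032189513/79177898 552051549/79177898]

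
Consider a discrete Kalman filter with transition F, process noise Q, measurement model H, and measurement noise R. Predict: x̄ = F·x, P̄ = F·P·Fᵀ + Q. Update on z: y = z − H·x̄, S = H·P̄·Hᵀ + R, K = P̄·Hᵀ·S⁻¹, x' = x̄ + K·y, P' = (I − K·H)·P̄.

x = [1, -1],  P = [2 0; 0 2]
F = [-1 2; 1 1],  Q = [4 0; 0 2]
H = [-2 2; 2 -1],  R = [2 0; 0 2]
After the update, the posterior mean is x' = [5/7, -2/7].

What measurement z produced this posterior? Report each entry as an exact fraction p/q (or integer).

x̄ = F·x = [-3, 0]
P̄ = F·P·Fᵀ + Q = [14 2; 2 6]
S = H·P̄·Hᵀ + R = [66 -56; -56 56]
K = P̄·Hᵀ·S⁻¹ = [1/5 93/140; 3/5 79/140]
x' − x̄ = [26/7, -2/7] = K·y
y = (KᵀK)⁻¹·Kᵀ·(x' − x̄) = [-8, 8]
z = y + H·x̄ = [-8, 8] + [6, -6] = [-2, 2]

z = [-2, 2]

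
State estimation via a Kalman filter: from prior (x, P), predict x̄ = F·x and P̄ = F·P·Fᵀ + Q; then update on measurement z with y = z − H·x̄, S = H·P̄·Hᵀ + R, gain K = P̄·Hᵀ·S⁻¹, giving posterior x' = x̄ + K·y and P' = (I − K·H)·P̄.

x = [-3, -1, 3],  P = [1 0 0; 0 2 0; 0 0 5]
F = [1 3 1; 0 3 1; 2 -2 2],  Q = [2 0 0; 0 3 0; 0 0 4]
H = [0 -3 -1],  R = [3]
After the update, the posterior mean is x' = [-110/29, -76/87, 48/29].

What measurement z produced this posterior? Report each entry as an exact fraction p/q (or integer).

z = [1]

x̄ = F·x = [-3, 0, 2]
P̄ = F·P·Fᵀ + Q = [26 23 0; 23 26 -2; 0 -2 36]
S = H·P̄·Hᵀ + R = [261]
K = P̄·Hᵀ·S⁻¹ = [-23/87; -76/261; -10/87]
x' − x̄ = [-23/29, -76/87, -10/29] = K·y
y = (KᵀK)⁻¹·Kᵀ·(x' − x̄) = [3]
z = y + H·x̄ = [3] + [-2] = [1]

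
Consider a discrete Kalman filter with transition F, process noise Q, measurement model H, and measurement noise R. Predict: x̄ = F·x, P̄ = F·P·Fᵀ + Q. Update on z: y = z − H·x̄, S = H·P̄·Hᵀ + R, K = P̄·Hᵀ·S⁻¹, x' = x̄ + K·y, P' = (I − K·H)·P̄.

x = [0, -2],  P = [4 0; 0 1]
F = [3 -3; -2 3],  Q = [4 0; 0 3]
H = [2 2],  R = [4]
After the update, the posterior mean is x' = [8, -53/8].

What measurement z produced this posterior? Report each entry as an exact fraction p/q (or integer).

x̄ = F·x = [6, -6]
P̄ = F·P·Fᵀ + Q = [49 -33; -33 28]
S = H·P̄·Hᵀ + R = [48]
K = P̄·Hᵀ·S⁻¹ = [2/3; -5/24]
x' − x̄ = [2, -5/8] = K·y
y = (KᵀK)⁻¹·Kᵀ·(x' − x̄) = [3]
z = y + H·x̄ = [3] + [0] = [3]

z = [3]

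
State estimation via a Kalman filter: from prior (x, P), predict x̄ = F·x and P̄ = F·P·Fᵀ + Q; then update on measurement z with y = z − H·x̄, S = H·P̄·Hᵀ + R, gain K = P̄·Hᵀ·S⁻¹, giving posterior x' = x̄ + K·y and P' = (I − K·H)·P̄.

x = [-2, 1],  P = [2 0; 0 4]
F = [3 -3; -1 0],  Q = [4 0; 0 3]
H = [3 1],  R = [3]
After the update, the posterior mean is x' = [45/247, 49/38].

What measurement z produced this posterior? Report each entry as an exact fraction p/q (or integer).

z = [2]

x̄ = F·x = [-9, 2]
P̄ = F·P·Fᵀ + Q = [58 -6; -6 5]
S = H·P̄·Hᵀ + R = [494]
K = P̄·Hᵀ·S⁻¹ = [84/247; -1/38]
x' − x̄ = [2268/247, -27/38] = K·y
y = (KᵀK)⁻¹·Kᵀ·(x' − x̄) = [27]
z = y + H·x̄ = [27] + [-25] = [2]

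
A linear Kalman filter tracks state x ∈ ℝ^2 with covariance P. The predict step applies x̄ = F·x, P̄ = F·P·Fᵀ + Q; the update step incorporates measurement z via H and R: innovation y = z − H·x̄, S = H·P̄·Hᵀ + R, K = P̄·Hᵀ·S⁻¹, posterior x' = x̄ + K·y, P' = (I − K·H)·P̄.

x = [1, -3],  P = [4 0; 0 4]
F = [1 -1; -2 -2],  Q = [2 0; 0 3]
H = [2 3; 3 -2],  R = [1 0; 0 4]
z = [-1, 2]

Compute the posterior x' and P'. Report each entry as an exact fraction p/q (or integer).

x' = [641/1689, -16957/30402]
P' = [130/563 -175/1689; -175/1689 4445/30402]

x̄ = F·x = [4, 4]
P̄ = F·P·Fᵀ + Q = [10 0; 0 35]
y = z − H·x̄ = [-21, -2]
S = H·P̄·Hᵀ + R = [356 -150; -150 234]
K = P̄·Hᵀ·S⁻¹ = [85/563 380/1689; 2345/10134 -4585/30402]
x' = x̄ + K·y = [641/1689, -16957/30402]
P' = (I − K·H)·P̄ = [130/563 -175/1689; -175/1689 4445/30402]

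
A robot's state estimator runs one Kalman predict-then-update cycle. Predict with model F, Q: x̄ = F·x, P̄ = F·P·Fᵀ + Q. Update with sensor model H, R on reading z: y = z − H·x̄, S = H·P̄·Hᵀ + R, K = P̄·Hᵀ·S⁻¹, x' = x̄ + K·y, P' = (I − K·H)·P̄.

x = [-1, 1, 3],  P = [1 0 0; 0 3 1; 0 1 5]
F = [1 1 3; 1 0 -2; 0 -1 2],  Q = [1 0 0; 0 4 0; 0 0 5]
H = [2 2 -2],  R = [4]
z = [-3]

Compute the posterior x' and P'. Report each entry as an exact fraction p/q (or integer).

x' = [501/56, -89/14, 29/7]
P' = [1567/28 -214/7 178/7; -214/7 139/7 -78/7; 178/7 -78/7 104/7]

x̄ = F·x = [9, -7, 5]
P̄ = F·P·Fᵀ + Q = [56 -31 26; -31 25 -18; 26 -18 24]
y = z − H·x̄ = [3]
S = H·P̄·Hᵀ + R = [112]
K = P̄·Hᵀ·S⁻¹ = [-1/56; 3/14; -2/7]
x' = x̄ + K·y = [501/56, -89/14, 29/7]
P' = (I − K·H)·P̄ = [1567/28 -214/7 178/7; -214/7 139/7 -78/7; 178/7 -78/7 104/7]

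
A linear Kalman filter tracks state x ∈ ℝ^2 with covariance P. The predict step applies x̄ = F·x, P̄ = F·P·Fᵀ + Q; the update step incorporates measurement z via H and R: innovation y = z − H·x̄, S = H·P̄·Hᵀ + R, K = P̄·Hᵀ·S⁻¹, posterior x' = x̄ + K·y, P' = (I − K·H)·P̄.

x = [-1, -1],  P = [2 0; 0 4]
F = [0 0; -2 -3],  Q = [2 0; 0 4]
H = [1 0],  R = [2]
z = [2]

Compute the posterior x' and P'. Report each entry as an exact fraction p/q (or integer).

x̄ = F·x = [0, 5]
P̄ = F·P·Fᵀ + Q = [2 0; 0 48]
y = z − H·x̄ = [2]
S = H·P̄·Hᵀ + R = [4]
K = P̄·Hᵀ·S⁻¹ = [1/2; 0]
x' = x̄ + K·y = [1, 5]
P' = (I − K·H)·P̄ = [1 0; 0 48]

x' = [1, 5]
P' = [1 0; 0 48]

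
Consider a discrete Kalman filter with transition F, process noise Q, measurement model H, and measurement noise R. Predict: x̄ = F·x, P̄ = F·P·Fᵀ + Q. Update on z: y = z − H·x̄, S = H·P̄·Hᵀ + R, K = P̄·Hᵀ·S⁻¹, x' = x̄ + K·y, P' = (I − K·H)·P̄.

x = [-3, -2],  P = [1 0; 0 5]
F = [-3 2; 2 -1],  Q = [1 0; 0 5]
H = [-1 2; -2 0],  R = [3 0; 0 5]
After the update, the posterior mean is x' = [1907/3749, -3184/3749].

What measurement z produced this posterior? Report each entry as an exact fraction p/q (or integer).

z = [-2, -1]

x̄ = F·x = [5, -4]
P̄ = F·P·Fᵀ + Q = [30 -16; -16 14]
S = H·P̄·Hᵀ + R = [153 124; 124 125]
K = P̄·Hᵀ·S⁻¹ = [-310/3749 -1492/3749; 1532/3749 -560/3749]
x' − x̄ = [-16838/3749, 11812/3749] = K·y
y = (KᵀK)⁻¹·Kᵀ·(x' − x̄) = [11, 9]
z = y + H·x̄ = [11, 9] + [-13, -10] = [-2, -1]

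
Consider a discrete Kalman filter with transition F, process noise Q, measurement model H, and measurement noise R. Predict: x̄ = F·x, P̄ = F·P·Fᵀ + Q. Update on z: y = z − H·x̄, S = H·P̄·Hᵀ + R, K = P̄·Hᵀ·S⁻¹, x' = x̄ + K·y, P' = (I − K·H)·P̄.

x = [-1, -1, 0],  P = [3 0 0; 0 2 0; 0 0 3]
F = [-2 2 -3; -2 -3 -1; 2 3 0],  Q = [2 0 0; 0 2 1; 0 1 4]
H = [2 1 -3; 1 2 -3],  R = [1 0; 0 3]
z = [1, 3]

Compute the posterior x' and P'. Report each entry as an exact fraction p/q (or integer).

x' = [-33299/25668, 5173/6417, -23791/25668]
P' = [121657/25668 12646/6417 90947/25668; 12646/6417 19009/6417 15017/6417; 90947/25668 15017/6417 79111/25668]

x̄ = F·x = [0, 5, -5]
P̄ = F·P·Fᵀ + Q = [49 9 0; 9 35 -29; 0 -29 34]
y = z − H·x̄ = [-19, -22]
S = H·P̄·Hᵀ + R = [748 780; 780 882]
K = P̄·Hᵀ·S⁻¹ = [7019/8556 -4168/6417; -250/2139 1871/6417; 1543/8556 -4375/12834]
x' = x̄ + K·y = [-33299/25668, 5173/6417, -23791/25668]
P' = (I − K·H)·P̄ = [121657/25668 12646/6417 90947/25668; 12646/6417 19009/6417 15017/6417; 90947/25668 15017/6417 79111/25668]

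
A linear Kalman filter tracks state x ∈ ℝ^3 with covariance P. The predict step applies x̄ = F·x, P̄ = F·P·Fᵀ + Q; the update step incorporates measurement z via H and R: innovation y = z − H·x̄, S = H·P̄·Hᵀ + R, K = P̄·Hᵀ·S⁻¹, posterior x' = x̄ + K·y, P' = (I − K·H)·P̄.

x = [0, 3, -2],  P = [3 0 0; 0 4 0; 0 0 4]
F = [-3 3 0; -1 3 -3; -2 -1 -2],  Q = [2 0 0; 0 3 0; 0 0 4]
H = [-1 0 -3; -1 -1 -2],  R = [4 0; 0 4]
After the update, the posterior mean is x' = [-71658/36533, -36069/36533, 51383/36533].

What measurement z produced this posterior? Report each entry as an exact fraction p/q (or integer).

x̄ = F·x = [9, 15, 1]
P̄ = F·P·Fᵀ + Q = [65 45 6; 45 78 18; 6 18 36]
S = H·P̄·Hᵀ + R = [429 410; 410 477]
K = P̄·Hᵀ·S⁻¹ = [10429/36533 -18308/36533; 17967/36533 -27621/36533; -15018/36533 5556/36533]
x' − x̄ = [-400455/36533, -584064/36533, 14850/36533] = K·y
y = (KᵀK)⁻¹·Kᵀ·(x' − x̄) = [9, 27]
z = y + H·x̄ = [9, 27] + [-12, -26] = [-3, 1]

z = [-3, 1]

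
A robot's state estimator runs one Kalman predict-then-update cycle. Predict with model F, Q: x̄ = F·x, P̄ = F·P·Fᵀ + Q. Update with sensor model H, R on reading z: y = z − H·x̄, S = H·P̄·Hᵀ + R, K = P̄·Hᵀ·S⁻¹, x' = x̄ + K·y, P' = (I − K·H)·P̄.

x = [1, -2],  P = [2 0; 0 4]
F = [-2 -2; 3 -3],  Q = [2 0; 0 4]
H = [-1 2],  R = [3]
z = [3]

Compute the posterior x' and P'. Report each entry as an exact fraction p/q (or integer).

x̄ = F·x = [2, 9]
P̄ = F·P·Fᵀ + Q = [26 12; 12 58]
y = z − H·x̄ = [-13]
S = H·P̄·Hᵀ + R = [213]
K = P̄·Hᵀ·S⁻¹ = [-2/213; 104/213]
x' = x̄ + K·y = [452/213, 565/213]
P' = (I − K·H)·P̄ = [5534/213 2764/213; 2764/213 1538/213]

x' = [452/213, 565/213]
P' = [5534/213 2764/213; 2764/213 1538/213]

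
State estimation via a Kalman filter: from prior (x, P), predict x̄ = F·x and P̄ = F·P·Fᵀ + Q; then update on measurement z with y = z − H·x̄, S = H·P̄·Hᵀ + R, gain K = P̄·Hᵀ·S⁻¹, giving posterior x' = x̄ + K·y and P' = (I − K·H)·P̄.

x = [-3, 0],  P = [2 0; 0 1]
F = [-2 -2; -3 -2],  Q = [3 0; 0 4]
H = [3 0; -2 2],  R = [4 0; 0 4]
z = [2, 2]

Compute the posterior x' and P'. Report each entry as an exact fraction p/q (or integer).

x' = [1126/1381, 2737/1381]
P' = [596/1381 600/1381; 600/1381 1846/1381]

x̄ = F·x = [6, 9]
P̄ = F·P·Fᵀ + Q = [15 16; 16 26]
y = z − H·x̄ = [-16, -4]
S = H·P̄·Hᵀ + R = [139 6; 6 40]
K = P̄·Hᵀ·S⁻¹ = [447/1381 2/1381; 450/1381 623/1381]
x' = x̄ + K·y = [1126/1381, 2737/1381]
P' = (I − K·H)·P̄ = [596/1381 600/1381; 600/1381 1846/1381]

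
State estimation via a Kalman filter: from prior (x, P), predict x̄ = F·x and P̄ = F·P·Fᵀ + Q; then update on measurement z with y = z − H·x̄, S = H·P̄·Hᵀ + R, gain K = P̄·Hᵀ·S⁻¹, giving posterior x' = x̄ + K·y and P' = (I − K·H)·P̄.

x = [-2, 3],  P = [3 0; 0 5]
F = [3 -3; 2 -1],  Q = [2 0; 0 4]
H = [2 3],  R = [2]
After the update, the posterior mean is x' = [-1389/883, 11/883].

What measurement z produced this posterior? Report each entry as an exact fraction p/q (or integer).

x̄ = F·x = [-15, -7]
P̄ = F·P·Fᵀ + Q = [74 33; 33 21]
S = H·P̄·Hᵀ + R = [883]
K = P̄·Hᵀ·S⁻¹ = [247/883; 129/883]
x' − x̄ = [11856/883, 6192/883] = K·y
y = (KᵀK)⁻¹·Kᵀ·(x' − x̄) = [48]
z = y + H·x̄ = [48] + [-51] = [-3]

z = [-3]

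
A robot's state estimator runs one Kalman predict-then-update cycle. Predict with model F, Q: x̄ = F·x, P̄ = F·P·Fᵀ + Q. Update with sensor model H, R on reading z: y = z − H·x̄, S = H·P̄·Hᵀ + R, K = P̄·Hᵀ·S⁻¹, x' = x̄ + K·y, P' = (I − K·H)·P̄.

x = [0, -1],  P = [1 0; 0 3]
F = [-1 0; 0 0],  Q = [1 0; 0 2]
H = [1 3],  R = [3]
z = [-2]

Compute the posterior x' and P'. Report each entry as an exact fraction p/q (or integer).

x̄ = F·x = [0, 0]
P̄ = F·P·Fᵀ + Q = [2 0; 0 2]
y = z − H·x̄ = [-2]
S = H·P̄·Hᵀ + R = [23]
K = P̄·Hᵀ·S⁻¹ = [2/23; 6/23]
x' = x̄ + K·y = [-4/23, -12/23]
P' = (I − K·H)·P̄ = [42/23 -12/23; -12/23 10/23]

x' = [-4/23, -12/23]
P' = [42/23 -12/23; -12/23 10/23]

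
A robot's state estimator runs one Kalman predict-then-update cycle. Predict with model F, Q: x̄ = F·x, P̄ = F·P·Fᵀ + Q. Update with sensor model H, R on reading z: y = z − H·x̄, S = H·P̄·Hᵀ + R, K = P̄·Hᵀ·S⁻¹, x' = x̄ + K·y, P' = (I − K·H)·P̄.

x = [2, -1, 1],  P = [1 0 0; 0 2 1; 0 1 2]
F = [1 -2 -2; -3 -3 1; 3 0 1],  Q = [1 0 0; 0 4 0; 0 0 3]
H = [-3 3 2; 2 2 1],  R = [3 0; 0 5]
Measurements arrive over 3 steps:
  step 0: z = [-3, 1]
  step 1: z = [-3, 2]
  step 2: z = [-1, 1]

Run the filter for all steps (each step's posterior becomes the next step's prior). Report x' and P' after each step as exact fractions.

step 0: x' = [97766/71269, -313134/71269, 511680/71269], P' = [33567/71269 -27817/71269 74535/71269; -27817/71269 354923/71269 -557682/71269; 74535/71269 -557682/71269 950259/71269]
step 1: x' = [859108742/729686115, -246596791/145937223, 2101553741/729686115], P' = [262673648/729686115 -4435222/145937223 272721539/729686115; -4435222/145937223 427022461/145937223 -627142438/145937223; 272721539/729686115 -627142438/145937223 5271027197/729686115]
step 2: x' = [772891035599/1112673031381, -4683220311105/2225346062762, 4167890417608/1112673031381], P' = [6806648243982/18915441533477 -344744972393/18915441533477 6700611446967/18915441533477; -344744972393/18915441533477 101603888535563/37830883066954 -73825495820592/18915441533477; 6700611446967/18915441533477 -73825495820592/18915441533477 124395245628450/18915441533477]

step 0: x̄ = F·x = [2, -2, 7]
step 0: P̄ = F·P·Fᵀ + Q = [26 9 -3; 9 27 -10; -3 -10 14]
step 0: y = z − H·x̄ = [-5, -6]
step 0: S = H·P̄·Hᵀ + R = [290 -39; -39 251]
step 0: K = P̄·Hᵀ·S⁻¹ = [-11694/71269 17207/71269; 10952/71269 19306/71269; 1289/71269 -3207/71269]
step 0: x' = x̄ + K·y = [97766/71269, -313134/71269, 511680/71269]
step 0: P' = (I − K·H)·P̄ = [33567/71269 -27817/71269 74535/71269; -27817/71269 354923/71269 -557682/71269; 74535/71269 -557682/71269 950259/71269]
step 1: x̄ = F·x = [-15754/3751, 60936/3751, 804978/71269]
step 1: P̄ = F·P·Fᵀ + Q = [35644/3751 -87585/3751 -46854/3751; -87585/3751 375259/3751 135345/3751; -46854/3751 135345/3751 1913379/71269]
step 1: y = z − H·x̄ = [-6195093/71269, -2379356/71269]
step 1: S = H·P̄·Hᵀ + R = [149627178/71269 59653527/71269; 59653527/71269 26910748/71269]
step 1: K = P̄·Hᵀ·S⁻¹ = [-309106196/2189058345 150743323/729686115; 40088173/437811669 43606408/145937223; 316753207/2189058345 -90990821/729686115]
step 1: x' = x̄ + K·y = [859108742/729686115, -246596791/145937223, 2101553741/729686115]
step 1: P' = (I − K·H)·P̄ = [262673648/729686115 -4435222/145937223 272721539/729686115; -4435222/145937223 427022461/145937223 -627142438/145937223; 272721539/729686115 -627142438/145937223 5271027197/729686115]
step 2: x̄ = F·x = [-175606166/145937223, 644635876/145937223, 4678879967/729686115]
step 2: P̄ = F·P·Fᵀ + Q = [905807707/145937223 -1843945565/145937223 -942632021/145937223; -1843945565/145937223 9309723832/145937223 2502737185/145937223; -942632021/145937223 2502737185/145937223 11460477608/729686115]
step 2: y = z − H·x̄ = [-22391076679/729686115, -8639490952/729686115]
step 2: S = H·P̄·Hᵀ + R = [880407141242/729686115 357921080336/729686115; 357921080336/729686115 176863819643/729686115]
step 2: K = P̄·Hᵀ·S⁻¹ = [-2684318918397/18915441533477 3924883598029/18915441533477; 3859384052893/37830883066954 5417780554037/18915441533477; 2404056484741/18915441533477 -1970904623760/18915441533477]
step 2: x' = x̄ + K·y = [772891035599/1112673031381, -4683220311105/2225346062762, 4167890417608/1112673031381]
step 2: P' = (I − K·H)·P̄ = [6806648243982/18915441533477 -344744972393/18915441533477 6700611446967/18915441533477; -344744972393/18915441533477 101603888535563/37830883066954 -73825495820592/18915441533477; 6700611446967/18915441533477 -73825495820592/18915441533477 124395245628450/18915441533477]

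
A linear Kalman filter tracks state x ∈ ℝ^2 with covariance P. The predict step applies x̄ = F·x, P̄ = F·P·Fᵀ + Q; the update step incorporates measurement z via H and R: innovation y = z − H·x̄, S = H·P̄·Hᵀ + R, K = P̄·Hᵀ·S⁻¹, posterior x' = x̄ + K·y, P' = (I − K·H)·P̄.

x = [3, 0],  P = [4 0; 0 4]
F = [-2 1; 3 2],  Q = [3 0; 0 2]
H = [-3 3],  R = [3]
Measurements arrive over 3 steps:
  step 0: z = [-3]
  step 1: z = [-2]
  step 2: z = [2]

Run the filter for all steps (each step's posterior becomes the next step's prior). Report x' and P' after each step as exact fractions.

step 0: x' = [-12/41, -51/41], P' = [2981/328 1471/164; 1471/164 753/82]
step 1: x' = [-330809/326119, -548891/326119], P' = [841635/326119 822679/326119; 822679/326119 912320/326119]
step 2: x' = [-100809753/95757859, -39391529/95757859], P' = [244667461/95757859 238653111/95757859; 238653111/95757859 264449341/95757859]

step 0: x̄ = F·x = [-6, 9]
step 0: P̄ = F·P·Fᵀ + Q = [23 -16; -16 54]
step 0: y = z − H·x̄ = [-48]
step 0: S = H·P̄·Hᵀ + R = [984]
step 0: K = P̄·Hᵀ·S⁻¹ = [-39/328; 35/164]
step 0: x' = x̄ + K·y = [-12/41, -51/41]
step 0: P' = (I − K·H)·P̄ = [2981/328 1471/164; 1471/164 753/82]
step 1: x̄ = F·x = [-27/41, -138/41]
step 1: P̄ = F·P·Fᵀ + Q = [519/41 -3701/82; -3701/82 74837/328]
step 1: y = z − H·x̄ = [251/41]
step 1: S = H·P̄·Hᵀ + R = [978357/328]
step 1: K = P̄·Hᵀ·S⁻¹ = [-18956/326119; 89641/326119]
step 1: x' = x̄ + K·y = [-330809/326119, -548891/326119]
step 1: P' = (I − K·H)·P̄ = [841635/326119 822679/326119; 822679/326119 912320/326119]
step 2: x̄ = F·x = [112727/326119, -2090209/326119]
step 2: P̄ = F·P·Fᵀ + Q = [1966501/326119 -4047849/326119; -4047849/326119 21748381/326119]
step 2: y = z − H·x̄ = [7261046/326119]
step 2: S = H·P̄·Hᵀ + R = [287273577/326119]
step 2: K = P̄·Hᵀ·S⁻¹ = [-6014350/95757859; 25796230/95757859]
step 2: x' = x̄ + K·y = [-100809753/95757859, -39391529/95757859]
step 2: P' = (I − K·H)·P̄ = [244667461/95757859 238653111/95757859; 238653111/95757859 264449341/95757859]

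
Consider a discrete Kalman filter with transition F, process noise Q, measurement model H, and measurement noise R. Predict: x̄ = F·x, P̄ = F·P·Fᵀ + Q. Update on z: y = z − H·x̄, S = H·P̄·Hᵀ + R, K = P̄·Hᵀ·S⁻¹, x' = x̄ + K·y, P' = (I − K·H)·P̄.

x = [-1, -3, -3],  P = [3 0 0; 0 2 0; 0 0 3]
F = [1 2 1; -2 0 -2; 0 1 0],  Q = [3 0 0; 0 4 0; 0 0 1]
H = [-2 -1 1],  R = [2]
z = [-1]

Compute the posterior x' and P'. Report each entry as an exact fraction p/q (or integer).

x' = [-190/37, 336/37, -61/37]
P' = [305/37 -516/37 58/37; -516/37 1020/37 -20/37; 58/37 -20/37 86/37]

x̄ = F·x = [-10, 8, -3]
P̄ = F·P·Fᵀ + Q = [17 -12 4; -12 28 0; 4 0 3]
y = z − H·x̄ = [-10]
S = H·P̄·Hᵀ + R = [37]
K = P̄·Hᵀ·S⁻¹ = [-18/37; -4/37; -5/37]
x' = x̄ + K·y = [-190/37, 336/37, -61/37]
P' = (I − K·H)·P̄ = [305/37 -516/37 58/37; -516/37 1020/37 -20/37; 58/37 -20/37 86/37]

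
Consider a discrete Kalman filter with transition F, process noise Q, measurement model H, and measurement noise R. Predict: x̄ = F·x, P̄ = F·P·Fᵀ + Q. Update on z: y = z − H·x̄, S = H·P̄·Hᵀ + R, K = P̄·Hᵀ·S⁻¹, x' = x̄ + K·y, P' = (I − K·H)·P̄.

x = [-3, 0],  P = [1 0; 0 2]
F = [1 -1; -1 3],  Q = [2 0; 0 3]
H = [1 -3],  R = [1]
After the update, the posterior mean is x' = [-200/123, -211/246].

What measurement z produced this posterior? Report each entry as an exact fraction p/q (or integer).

z = [1]

x̄ = F·x = [-3, 3]
P̄ = F·P·Fᵀ + Q = [5 -7; -7 22]
S = H·P̄·Hᵀ + R = [246]
K = P̄·Hᵀ·S⁻¹ = [13/123; -73/246]
x' − x̄ = [169/123, -949/246] = K·y
y = (KᵀK)⁻¹·Kᵀ·(x' − x̄) = [13]
z = y + H·x̄ = [13] + [-12] = [1]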